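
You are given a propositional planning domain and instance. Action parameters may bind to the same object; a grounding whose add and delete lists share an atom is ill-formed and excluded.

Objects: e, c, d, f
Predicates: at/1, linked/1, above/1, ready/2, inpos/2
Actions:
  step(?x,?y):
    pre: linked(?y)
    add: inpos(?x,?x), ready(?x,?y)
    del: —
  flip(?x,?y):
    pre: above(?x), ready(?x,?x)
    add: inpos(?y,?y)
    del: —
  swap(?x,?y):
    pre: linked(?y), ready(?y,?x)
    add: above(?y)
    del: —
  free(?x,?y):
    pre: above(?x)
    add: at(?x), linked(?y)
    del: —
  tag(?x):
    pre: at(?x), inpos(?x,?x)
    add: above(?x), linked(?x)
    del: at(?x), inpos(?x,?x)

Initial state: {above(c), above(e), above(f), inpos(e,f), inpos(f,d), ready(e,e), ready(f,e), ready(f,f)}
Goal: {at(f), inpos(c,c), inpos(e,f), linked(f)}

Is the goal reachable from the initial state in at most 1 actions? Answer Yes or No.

1. flip(e,c)  →  {above(c), above(e), above(f), inpos(c,c), inpos(e,f), inpos(f,d), ready(e,e), ready(f,e), ready(f,f)}
2. free(f,f)  →  {above(c), above(e), above(f), at(f), inpos(c,c), inpos(e,f), inpos(f,d), linked(f), ready(e,e), ready(f,e), ready(f,f)}
optimal plan length = 2; 2 > 1

No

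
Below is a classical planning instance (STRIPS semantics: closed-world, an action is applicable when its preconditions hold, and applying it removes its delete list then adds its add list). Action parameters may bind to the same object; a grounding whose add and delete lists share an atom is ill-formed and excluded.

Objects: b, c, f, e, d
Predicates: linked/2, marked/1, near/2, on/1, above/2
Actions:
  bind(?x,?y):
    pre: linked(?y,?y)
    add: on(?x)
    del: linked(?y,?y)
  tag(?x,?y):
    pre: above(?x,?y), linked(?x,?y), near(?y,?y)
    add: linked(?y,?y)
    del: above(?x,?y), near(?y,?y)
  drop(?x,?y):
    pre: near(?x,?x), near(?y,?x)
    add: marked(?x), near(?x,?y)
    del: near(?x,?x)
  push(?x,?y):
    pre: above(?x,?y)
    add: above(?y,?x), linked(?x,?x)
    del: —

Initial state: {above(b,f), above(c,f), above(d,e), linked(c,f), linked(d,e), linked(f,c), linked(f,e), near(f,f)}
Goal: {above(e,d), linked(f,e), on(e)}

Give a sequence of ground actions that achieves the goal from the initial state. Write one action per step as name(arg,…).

push(d,e); bind(e,d)

1. push(d,e)  →  {above(b,f), above(c,f), above(d,e), above(e,d), linked(c,f), linked(d,d), linked(d,e), linked(f,c), linked(f,e), near(f,f)}
2. bind(e,d)  →  {above(b,f), above(c,f), above(d,e), above(e,d), linked(c,f), linked(d,e), linked(f,c), linked(f,e), near(f,f), on(e)}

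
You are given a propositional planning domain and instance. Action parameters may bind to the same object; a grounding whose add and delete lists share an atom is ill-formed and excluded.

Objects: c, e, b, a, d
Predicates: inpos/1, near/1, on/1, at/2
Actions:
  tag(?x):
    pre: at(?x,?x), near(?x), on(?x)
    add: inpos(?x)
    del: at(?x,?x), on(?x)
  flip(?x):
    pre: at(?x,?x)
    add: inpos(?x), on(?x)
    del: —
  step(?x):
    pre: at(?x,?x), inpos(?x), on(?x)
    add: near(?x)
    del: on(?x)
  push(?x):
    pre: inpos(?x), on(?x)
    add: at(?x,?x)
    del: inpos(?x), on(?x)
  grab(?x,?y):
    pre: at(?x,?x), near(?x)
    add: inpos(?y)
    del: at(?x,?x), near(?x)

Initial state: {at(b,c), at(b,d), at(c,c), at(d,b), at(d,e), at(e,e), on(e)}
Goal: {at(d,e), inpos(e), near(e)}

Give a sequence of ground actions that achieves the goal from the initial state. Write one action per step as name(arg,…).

1. flip(e)  →  {at(b,c), at(b,d), at(c,c), at(d,b), at(d,e), at(e,e), inpos(e), on(e)}
2. step(e)  →  {at(b,c), at(b,d), at(c,c), at(d,b), at(d,e), at(e,e), inpos(e), near(e)}

flip(e); step(e)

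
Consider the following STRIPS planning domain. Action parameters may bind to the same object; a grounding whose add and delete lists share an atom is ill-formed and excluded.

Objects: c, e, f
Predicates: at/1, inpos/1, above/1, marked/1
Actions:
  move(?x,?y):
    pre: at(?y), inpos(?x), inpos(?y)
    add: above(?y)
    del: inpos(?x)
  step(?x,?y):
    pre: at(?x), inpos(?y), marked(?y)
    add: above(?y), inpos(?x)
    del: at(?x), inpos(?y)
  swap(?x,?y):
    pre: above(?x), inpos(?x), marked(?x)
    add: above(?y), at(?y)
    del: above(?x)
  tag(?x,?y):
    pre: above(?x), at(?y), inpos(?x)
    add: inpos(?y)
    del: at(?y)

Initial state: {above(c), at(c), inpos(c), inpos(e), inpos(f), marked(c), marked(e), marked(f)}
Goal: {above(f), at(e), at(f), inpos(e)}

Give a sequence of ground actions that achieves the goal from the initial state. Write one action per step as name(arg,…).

swap(c,e); swap(e,f)

1. swap(c,e)  →  {above(e), at(c), at(e), inpos(c), inpos(e), inpos(f), marked(c), marked(e), marked(f)}
2. swap(e,f)  →  {above(f), at(c), at(e), at(f), inpos(c), inpos(e), inpos(f), marked(c), marked(e), marked(f)}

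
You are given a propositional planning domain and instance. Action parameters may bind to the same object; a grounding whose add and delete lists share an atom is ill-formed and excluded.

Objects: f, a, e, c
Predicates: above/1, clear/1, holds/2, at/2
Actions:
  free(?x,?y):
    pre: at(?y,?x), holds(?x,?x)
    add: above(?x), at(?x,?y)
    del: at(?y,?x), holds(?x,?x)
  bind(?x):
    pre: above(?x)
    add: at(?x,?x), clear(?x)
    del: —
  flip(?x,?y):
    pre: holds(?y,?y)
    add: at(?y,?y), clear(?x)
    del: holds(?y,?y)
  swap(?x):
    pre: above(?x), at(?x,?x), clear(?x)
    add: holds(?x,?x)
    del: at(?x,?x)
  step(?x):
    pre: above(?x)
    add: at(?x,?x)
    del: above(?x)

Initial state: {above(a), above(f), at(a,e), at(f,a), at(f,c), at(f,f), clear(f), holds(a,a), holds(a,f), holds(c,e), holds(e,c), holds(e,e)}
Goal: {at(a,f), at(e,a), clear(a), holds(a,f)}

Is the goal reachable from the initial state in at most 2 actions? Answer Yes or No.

No

1. free(a,f)  →  {above(a), above(f), at(a,e), at(a,f), at(f,c), at(f,f), clear(f), holds(a,f), holds(c,e), holds(e,c), holds(e,e)}
2. free(e,a)  →  {above(a), above(e), above(f), at(a,f), at(e,a), at(f,c), at(f,f), clear(f), holds(a,f), holds(c,e), holds(e,c)}
3. bind(a)  →  {above(a), above(e), above(f), at(a,a), at(a,f), at(e,a), at(f,c), at(f,f), clear(a), clear(f), holds(a,f), holds(c,e), holds(e,c)}
optimal plan length = 3; 3 > 2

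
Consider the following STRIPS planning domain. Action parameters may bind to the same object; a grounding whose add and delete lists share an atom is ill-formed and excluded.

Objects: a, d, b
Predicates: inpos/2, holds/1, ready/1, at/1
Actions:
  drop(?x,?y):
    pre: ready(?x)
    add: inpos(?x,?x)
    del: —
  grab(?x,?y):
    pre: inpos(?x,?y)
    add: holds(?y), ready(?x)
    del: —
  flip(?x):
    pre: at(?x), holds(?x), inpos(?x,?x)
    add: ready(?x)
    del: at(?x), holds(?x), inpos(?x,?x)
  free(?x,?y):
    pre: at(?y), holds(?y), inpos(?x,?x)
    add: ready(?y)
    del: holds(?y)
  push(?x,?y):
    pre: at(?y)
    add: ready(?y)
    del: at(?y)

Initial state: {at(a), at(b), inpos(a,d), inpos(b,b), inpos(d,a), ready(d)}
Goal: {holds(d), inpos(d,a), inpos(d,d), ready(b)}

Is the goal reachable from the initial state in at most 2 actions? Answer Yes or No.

No

1. drop(d,a)  →  {at(a), at(b), inpos(a,d), inpos(b,b), inpos(d,a), inpos(d,d), ready(d)}
2. grab(a,d)  →  {at(a), at(b), holds(d), inpos(a,d), inpos(b,b), inpos(d,a), inpos(d,d), ready(a), ready(d)}
3. grab(b,b)  →  {at(a), at(b), holds(b), holds(d), inpos(a,d), inpos(b,b), inpos(d,a), inpos(d,d), ready(a), ready(b), ready(d)}
optimal plan length = 3; 3 > 2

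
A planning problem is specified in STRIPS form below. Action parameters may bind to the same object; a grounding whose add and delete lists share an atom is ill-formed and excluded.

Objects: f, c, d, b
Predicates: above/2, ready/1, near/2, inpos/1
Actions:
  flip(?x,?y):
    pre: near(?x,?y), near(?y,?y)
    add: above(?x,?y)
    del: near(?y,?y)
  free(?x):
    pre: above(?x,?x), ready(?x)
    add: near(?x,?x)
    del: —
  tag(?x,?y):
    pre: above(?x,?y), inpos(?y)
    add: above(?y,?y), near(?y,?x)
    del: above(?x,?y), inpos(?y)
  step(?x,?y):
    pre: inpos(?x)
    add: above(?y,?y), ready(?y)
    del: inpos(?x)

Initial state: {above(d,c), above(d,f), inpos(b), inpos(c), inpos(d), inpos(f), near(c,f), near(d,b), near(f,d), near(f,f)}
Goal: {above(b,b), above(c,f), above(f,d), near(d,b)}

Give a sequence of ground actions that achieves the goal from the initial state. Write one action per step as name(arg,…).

1. flip(c,f)  →  {above(c,f), above(d,c), above(d,f), inpos(b), inpos(c), inpos(d), inpos(f), near(c,f), near(d,b), near(f,d)}
2. step(f,d)  →  {above(c,f), above(d,c), above(d,d), above(d,f), inpos(b), inpos(c), inpos(d), near(c,f), near(d,b), near(f,d), ready(d)}
3. free(d)  →  {above(c,f), above(d,c), above(d,d), above(d,f), inpos(b), inpos(c), inpos(d), near(c,f), near(d,b), near(d,d), near(f,d), ready(d)}
4. flip(f,d)  →  {above(c,f), above(d,c), above(d,d), above(d,f), above(f,d), inpos(b), inpos(c), inpos(d), near(c,f), near(d,b), near(f,d), ready(d)}
5. step(c,b)  →  {above(b,b), above(c,f), above(d,c), above(d,d), above(d,f), above(f,d), inpos(b), inpos(d), near(c,f), near(d,b), near(f,d), ready(b), ready(d)}

flip(c,f); step(f,d); free(d); flip(f,d); step(c,b)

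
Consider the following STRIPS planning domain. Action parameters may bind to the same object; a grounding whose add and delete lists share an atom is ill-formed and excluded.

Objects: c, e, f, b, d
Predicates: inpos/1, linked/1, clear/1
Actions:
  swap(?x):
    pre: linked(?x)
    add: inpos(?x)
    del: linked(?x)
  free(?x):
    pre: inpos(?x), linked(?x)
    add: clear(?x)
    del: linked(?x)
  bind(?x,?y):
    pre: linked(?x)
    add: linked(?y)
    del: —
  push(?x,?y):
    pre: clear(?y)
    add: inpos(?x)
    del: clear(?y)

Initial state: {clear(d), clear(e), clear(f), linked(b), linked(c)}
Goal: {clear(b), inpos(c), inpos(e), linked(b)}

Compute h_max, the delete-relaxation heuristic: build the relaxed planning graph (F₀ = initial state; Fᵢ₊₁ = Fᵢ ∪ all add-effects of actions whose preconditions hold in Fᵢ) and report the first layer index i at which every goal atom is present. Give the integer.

F0 = init (5 atoms)
F1 = F0 ∪ {inpos(b), inpos(c), inpos(d), inpos(e), inpos(f), linked(d), linked(e), linked(f)}  (13 atoms)
F2 = F1 ∪ {clear(b), clear(c)}  (15 atoms)
goal ⊆ F2  ⇒  h_max = 2

2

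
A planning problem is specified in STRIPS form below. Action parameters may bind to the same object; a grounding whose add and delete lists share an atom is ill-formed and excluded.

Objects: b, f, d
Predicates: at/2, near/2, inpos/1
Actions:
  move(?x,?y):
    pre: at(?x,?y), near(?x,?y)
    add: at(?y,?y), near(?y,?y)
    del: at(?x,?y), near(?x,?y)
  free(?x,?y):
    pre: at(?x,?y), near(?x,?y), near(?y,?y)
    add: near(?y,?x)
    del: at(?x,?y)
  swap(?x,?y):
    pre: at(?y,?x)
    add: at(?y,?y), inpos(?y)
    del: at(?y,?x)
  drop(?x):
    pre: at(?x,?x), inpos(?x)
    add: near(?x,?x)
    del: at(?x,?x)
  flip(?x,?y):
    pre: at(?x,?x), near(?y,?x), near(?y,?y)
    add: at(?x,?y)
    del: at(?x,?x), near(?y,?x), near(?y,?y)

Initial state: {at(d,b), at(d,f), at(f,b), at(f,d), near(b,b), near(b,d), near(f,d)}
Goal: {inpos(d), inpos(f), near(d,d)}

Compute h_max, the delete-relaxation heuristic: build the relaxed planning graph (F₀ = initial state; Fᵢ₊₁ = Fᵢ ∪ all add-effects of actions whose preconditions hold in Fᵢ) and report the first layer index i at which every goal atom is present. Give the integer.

F0 = init (7 atoms)
F1 = F0 ∪ {at(d,d), at(f,f), inpos(d), inpos(f), near(d,d)}  (12 atoms)
goal ⊆ F1  ⇒  h_max = 1

1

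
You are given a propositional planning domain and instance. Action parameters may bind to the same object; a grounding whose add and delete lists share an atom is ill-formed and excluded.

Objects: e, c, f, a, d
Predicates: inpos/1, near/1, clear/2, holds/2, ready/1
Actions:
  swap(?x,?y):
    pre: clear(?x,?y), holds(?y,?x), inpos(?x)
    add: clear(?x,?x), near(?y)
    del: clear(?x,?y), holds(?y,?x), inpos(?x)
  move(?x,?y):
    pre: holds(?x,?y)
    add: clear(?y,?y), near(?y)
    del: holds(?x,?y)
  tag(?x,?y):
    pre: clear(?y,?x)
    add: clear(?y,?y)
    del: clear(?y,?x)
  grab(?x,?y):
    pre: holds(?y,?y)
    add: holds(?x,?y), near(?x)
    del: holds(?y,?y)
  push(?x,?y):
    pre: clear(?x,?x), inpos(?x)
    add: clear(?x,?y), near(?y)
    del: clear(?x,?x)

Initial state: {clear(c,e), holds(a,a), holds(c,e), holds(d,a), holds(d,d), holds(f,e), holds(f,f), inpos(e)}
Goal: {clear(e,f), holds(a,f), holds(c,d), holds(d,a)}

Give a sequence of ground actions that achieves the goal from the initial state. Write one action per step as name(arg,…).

move(c,e); grab(c,d); grab(a,f); push(e,f)

1. move(c,e)  →  {clear(c,e), clear(e,e), holds(a,a), holds(d,a), holds(d,d), holds(f,e), holds(f,f), inpos(e), near(e)}
2. grab(c,d)  →  {clear(c,e), clear(e,e), holds(a,a), holds(c,d), holds(d,a), holds(f,e), holds(f,f), inpos(e), near(c), near(e)}
3. grab(a,f)  →  {clear(c,e), clear(e,e), holds(a,a), holds(a,f), holds(c,d), holds(d,a), holds(f,e), inpos(e), near(a), near(c), near(e)}
4. push(e,f)  →  {clear(c,e), clear(e,f), holds(a,a), holds(a,f), holds(c,d), holds(d,a), holds(f,e), inpos(e), near(a), near(c), near(e), near(f)}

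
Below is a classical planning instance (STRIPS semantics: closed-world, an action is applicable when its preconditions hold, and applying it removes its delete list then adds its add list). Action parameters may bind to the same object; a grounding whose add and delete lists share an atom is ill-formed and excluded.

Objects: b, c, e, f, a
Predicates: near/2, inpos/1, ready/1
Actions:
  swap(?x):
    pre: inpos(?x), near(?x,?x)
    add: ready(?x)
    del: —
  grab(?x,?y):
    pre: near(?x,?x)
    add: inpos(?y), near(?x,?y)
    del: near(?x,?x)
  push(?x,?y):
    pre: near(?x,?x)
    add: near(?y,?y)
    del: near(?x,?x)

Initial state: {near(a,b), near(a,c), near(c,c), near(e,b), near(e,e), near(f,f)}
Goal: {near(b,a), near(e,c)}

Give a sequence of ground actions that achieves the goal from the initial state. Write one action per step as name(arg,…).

1. grab(e,c)  →  {inpos(c), near(a,b), near(a,c), near(c,c), near(e,b), near(e,c), near(f,f)}
2. push(c,b)  →  {inpos(c), near(a,b), near(a,c), near(b,b), near(e,b), near(e,c), near(f,f)}
3. grab(b,a)  →  {inpos(a), inpos(c), near(a,b), near(a,c), near(b,a), near(e,b), near(e,c), near(f,f)}

grab(e,c); push(c,b); grab(b,a)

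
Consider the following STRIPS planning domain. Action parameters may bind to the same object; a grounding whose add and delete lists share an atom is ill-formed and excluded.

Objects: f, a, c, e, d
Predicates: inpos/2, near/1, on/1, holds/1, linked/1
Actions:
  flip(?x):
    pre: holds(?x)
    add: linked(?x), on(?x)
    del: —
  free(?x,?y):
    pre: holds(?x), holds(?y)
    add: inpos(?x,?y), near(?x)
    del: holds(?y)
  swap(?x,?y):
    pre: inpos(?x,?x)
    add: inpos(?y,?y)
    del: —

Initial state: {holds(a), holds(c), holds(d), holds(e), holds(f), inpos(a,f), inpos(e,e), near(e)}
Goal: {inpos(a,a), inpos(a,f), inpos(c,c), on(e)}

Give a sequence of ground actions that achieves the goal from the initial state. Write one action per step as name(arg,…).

flip(e); free(a,a); free(c,c)

1. flip(e)  →  {holds(a), holds(c), holds(d), holds(e), holds(f), inpos(a,f), inpos(e,e), linked(e), near(e), on(e)}
2. free(a,a)  →  {holds(c), holds(d), holds(e), holds(f), inpos(a,a), inpos(a,f), inpos(e,e), linked(e), near(a), near(e), on(e)}
3. free(c,c)  →  {holds(d), holds(e), holds(f), inpos(a,a), inpos(a,f), inpos(c,c), inpos(e,e), linked(e), near(a), near(c), near(e), on(e)}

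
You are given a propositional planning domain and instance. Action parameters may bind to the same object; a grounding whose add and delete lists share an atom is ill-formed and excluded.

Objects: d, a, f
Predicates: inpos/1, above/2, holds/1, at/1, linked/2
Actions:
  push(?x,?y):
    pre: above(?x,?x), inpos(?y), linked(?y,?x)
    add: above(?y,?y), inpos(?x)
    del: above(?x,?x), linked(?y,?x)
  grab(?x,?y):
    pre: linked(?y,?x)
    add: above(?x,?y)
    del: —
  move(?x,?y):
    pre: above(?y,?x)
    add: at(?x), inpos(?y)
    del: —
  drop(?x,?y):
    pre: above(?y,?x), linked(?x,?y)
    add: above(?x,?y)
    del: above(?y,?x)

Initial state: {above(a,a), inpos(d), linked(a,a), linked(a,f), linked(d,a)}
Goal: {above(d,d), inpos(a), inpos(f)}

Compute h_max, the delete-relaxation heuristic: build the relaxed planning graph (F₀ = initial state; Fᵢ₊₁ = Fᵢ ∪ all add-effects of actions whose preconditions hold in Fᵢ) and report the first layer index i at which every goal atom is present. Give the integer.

F0 = init (5 atoms)
F1 = F0 ∪ {above(a,d), above(d,d), above(f,a), at(a), inpos(a)}  (10 atoms)
F2 = F1 ∪ {above(a,f), above(d,a), at(d), inpos(f)}  (14 atoms)
goal ⊆ F2  ⇒  h_max = 2

2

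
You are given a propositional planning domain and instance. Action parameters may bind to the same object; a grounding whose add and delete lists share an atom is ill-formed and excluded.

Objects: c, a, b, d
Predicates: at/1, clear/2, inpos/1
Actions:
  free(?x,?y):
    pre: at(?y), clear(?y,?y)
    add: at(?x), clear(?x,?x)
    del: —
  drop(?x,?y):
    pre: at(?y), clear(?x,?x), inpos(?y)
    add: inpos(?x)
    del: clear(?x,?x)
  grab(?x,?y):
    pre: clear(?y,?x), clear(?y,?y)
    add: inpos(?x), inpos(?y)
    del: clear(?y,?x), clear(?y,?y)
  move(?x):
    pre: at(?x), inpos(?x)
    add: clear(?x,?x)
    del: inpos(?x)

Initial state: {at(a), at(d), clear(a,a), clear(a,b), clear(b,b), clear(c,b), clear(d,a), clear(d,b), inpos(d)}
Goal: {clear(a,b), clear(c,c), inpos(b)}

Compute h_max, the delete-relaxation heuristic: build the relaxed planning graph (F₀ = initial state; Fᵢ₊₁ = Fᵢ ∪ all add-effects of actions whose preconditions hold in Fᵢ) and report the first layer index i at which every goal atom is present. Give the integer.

F0 = init (9 atoms)
F1 = F0 ∪ {at(b), at(c), clear(c,c), clear(d,d), inpos(a), inpos(b)}  (15 atoms)
goal ⊆ F1  ⇒  h_max = 1

1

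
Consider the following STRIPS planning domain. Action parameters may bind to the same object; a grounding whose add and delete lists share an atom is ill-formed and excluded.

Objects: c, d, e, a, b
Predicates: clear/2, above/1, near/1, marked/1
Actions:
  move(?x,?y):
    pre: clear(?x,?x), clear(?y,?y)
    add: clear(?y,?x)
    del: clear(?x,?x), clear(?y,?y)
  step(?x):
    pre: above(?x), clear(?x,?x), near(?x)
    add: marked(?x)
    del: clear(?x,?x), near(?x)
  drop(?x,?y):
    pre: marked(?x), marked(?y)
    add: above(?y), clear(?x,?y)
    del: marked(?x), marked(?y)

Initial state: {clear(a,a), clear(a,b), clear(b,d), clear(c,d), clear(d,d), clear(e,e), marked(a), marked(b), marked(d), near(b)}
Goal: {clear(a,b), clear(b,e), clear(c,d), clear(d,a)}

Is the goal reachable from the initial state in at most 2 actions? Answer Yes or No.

No

1. move(a,d)  →  {clear(a,b), clear(b,d), clear(c,d), clear(d,a), clear(e,e), marked(a), marked(b), marked(d), near(b)}
2. drop(b,b)  →  {above(b), clear(a,b), clear(b,b), clear(b,d), clear(c,d), clear(d,a), clear(e,e), marked(a), marked(d), near(b)}
3. move(e,b)  →  {above(b), clear(a,b), clear(b,d), clear(b,e), clear(c,d), clear(d,a), marked(a), marked(d), near(b)}
optimal plan length = 3; 3 > 2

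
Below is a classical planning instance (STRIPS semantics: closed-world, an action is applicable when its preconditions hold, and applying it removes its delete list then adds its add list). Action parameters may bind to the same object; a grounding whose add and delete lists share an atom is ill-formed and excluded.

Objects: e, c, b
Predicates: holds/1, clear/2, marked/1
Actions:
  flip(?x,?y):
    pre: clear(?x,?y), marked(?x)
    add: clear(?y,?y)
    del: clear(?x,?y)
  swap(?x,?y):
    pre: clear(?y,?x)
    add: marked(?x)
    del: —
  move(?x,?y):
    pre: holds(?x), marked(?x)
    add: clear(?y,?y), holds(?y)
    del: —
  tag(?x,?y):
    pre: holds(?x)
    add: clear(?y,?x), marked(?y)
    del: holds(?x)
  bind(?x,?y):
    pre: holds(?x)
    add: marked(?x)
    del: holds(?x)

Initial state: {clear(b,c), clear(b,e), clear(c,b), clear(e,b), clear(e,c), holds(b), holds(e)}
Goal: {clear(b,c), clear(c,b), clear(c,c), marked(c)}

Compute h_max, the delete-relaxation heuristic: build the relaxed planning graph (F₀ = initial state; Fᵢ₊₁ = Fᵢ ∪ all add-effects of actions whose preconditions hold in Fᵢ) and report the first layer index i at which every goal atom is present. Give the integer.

2

F0 = init (7 atoms)
F1 = F0 ∪ {clear(b,b), clear(c,e), clear(e,e), marked(b), marked(c), marked(e)}  (13 atoms)
F2 = F1 ∪ {clear(c,c), holds(c)}  (15 atoms)
goal ⊆ F2  ⇒  h_max = 2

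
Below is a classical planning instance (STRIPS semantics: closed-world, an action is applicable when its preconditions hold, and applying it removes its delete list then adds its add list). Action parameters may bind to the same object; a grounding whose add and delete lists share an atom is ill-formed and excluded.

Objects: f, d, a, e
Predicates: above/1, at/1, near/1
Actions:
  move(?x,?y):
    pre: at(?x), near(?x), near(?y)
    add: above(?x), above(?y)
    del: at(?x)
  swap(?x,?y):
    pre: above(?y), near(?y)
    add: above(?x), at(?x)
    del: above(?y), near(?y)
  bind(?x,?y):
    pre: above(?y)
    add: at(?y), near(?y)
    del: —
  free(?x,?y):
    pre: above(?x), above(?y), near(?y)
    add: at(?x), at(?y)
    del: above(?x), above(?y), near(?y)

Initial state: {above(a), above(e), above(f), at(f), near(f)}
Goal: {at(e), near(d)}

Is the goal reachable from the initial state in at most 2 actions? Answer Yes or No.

1. swap(d,f)  →  {above(a), above(d), above(e), at(d), at(f)}
2. bind(f,d)  →  {above(a), above(d), above(e), at(d), at(f), near(d)}
3. bind(f,e)  →  {above(a), above(d), above(e), at(d), at(e), at(f), near(d), near(e)}
optimal plan length = 3; 3 > 2

No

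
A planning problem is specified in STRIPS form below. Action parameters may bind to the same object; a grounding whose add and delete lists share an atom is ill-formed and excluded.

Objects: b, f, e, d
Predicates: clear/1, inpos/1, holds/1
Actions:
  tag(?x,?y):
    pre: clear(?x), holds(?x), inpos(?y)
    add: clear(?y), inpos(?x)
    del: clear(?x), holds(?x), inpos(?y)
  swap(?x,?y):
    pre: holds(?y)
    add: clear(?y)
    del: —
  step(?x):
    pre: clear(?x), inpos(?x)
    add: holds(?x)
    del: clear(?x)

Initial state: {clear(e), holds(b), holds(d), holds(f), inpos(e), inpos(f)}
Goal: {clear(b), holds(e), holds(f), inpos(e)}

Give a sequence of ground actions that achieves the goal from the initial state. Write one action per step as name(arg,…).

1. swap(b,b)  →  {clear(b), clear(e), holds(b), holds(d), holds(f), inpos(e), inpos(f)}
2. step(e)  →  {clear(b), holds(b), holds(d), holds(e), holds(f), inpos(e), inpos(f)}

swap(b,b); step(e)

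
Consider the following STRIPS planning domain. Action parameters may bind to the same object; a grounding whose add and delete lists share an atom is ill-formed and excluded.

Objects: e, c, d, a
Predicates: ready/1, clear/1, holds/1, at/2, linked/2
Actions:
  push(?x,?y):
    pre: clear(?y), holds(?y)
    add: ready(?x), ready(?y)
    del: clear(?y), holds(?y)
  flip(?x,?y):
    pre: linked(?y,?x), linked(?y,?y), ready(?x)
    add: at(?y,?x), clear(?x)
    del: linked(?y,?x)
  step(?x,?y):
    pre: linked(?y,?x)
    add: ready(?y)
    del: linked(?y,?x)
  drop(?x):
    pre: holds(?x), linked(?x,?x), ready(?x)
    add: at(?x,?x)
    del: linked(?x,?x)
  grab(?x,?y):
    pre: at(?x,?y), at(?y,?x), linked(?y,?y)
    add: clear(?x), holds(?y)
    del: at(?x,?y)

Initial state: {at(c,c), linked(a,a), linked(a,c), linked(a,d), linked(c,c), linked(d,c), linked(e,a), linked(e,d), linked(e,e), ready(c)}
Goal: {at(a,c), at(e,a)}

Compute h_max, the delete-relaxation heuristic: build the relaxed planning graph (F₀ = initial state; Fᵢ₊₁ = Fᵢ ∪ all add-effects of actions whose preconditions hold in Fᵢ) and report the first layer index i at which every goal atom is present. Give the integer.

2

F0 = init (10 atoms)
F1 = F0 ∪ {at(a,c), clear(c), holds(c), ready(a), ready(d), ready(e)}  (16 atoms)
F2 = F1 ∪ {at(a,a), at(a,d), at(e,a), at(e,d), at(e,e), clear(a), clear(d), clear(e)}  (24 atoms)
goal ⊆ F2  ⇒  h_max = 2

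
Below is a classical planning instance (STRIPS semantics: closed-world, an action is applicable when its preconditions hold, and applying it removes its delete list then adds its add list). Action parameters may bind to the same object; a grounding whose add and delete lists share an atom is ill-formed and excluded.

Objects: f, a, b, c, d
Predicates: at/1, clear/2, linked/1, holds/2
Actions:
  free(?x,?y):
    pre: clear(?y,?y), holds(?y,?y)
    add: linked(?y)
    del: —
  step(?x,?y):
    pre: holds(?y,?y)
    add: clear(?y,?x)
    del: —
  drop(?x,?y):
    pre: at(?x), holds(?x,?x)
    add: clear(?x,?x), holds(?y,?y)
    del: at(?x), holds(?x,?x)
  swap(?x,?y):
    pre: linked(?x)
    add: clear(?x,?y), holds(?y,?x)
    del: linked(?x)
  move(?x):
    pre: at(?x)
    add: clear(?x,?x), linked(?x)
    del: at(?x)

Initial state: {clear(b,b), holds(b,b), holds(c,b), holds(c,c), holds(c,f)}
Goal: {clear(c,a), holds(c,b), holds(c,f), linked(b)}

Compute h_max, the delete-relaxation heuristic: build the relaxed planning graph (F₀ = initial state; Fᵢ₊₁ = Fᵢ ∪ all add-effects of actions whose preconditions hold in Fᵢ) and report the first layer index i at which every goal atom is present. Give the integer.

F0 = init (5 atoms)
F1 = F0 ∪ {clear(b,a), clear(b,c), clear(b,d), clear(b,f), clear(c,a), clear(c,b), clear(c,c), clear(c,d), clear(c,f), linked(b)}  (15 atoms)
goal ⊆ F1  ⇒  h_max = 1

1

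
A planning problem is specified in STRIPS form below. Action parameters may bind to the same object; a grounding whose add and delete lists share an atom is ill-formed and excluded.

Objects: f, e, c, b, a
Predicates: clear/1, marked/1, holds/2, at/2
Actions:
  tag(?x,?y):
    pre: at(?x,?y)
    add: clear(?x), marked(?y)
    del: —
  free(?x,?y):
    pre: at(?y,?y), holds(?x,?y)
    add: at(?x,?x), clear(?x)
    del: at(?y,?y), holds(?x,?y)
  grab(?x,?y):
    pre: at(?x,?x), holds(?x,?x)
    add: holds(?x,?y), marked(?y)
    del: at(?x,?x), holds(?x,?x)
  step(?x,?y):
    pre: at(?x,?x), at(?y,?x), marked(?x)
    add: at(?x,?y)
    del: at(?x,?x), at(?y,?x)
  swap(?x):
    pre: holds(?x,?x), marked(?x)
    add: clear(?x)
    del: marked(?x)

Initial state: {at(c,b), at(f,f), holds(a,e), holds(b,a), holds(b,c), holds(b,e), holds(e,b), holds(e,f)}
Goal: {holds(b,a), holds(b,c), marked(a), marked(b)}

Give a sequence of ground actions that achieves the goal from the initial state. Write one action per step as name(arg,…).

tag(c,b); free(e,f); free(a,e); tag(a,a)

1. tag(c,b)  →  {at(c,b), at(f,f), clear(c), holds(a,e), holds(b,a), holds(b,c), holds(b,e), holds(e,b), holds(e,f), marked(b)}
2. free(e,f)  →  {at(c,b), at(e,e), clear(c), clear(e), holds(a,e), holds(b,a), holds(b,c), holds(b,e), holds(e,b), marked(b)}
3. free(a,e)  →  {at(a,a), at(c,b), clear(a), clear(c), clear(e), holds(b,a), holds(b,c), holds(b,e), holds(e,b), marked(b)}
4. tag(a,a)  →  {at(a,a), at(c,b), clear(a), clear(c), clear(e), holds(b,a), holds(b,c), holds(b,e), holds(e,b), marked(a), marked(b)}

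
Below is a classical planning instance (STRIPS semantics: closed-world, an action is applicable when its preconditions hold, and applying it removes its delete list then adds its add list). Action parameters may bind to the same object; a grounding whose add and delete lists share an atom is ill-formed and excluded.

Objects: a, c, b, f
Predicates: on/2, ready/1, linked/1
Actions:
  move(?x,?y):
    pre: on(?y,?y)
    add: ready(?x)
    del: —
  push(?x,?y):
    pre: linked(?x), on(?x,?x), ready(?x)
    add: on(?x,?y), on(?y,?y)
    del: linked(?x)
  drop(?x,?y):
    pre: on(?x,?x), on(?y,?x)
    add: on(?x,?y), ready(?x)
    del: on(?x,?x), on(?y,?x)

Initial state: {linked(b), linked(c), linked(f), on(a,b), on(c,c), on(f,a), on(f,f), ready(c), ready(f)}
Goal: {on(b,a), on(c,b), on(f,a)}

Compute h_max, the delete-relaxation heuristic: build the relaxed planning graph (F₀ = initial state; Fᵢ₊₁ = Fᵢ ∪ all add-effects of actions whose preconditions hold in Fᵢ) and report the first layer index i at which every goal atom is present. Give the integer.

2

F0 = init (9 atoms)
F1 = F0 ∪ {on(a,a), on(b,b), on(c,a), on(c,b), on(c,f), on(f,b), on(f,c), ready(a), ready(b)}  (18 atoms)
F2 = F1 ∪ {on(a,c), on(a,f), on(b,a), on(b,c), on(b,f)}  (23 atoms)
goal ⊆ F2  ⇒  h_max = 2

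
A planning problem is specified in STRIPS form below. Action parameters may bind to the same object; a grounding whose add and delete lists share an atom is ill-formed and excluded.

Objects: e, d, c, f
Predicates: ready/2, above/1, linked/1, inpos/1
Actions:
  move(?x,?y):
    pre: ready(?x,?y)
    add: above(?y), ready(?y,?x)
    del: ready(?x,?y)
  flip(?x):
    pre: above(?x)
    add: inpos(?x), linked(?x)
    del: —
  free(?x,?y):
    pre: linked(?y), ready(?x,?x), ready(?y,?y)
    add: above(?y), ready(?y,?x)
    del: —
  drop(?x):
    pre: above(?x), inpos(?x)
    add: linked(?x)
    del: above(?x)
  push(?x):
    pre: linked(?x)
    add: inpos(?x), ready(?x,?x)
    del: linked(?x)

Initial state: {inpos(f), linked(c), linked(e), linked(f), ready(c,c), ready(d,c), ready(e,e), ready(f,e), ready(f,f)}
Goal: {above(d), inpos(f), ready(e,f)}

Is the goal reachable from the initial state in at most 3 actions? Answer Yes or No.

1. move(d,c)  →  {above(c), inpos(f), linked(c), linked(e), linked(f), ready(c,c), ready(c,d), ready(e,e), ready(f,e), ready(f,f)}
2. move(c,d)  →  {above(c), above(d), inpos(f), linked(c), linked(e), linked(f), ready(c,c), ready(d,c), ready(e,e), ready(f,e), ready(f,f)}
3. move(f,e)  →  {above(c), above(d), above(e), inpos(f), linked(c), linked(e), linked(f), ready(c,c), ready(d,c), ready(e,e), ready(e,f), ready(f,f)}
optimal plan length = 3; 3 ≤ 3

Yes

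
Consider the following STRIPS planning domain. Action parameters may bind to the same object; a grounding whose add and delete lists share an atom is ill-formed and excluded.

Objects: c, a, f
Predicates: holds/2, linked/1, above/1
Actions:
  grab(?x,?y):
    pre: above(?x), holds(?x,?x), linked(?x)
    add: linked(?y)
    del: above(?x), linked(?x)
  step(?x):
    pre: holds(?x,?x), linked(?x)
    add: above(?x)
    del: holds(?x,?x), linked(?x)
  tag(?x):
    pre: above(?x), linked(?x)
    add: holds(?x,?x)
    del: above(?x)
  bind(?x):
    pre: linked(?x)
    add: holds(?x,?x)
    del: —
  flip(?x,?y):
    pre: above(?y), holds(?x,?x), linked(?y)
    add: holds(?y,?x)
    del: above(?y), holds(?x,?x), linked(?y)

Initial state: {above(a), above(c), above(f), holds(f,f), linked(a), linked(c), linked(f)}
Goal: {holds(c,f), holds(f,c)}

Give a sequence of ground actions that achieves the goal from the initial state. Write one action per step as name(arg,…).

1. bind(c)  →  {above(a), above(c), above(f), holds(c,c), holds(f,f), linked(a), linked(c), linked(f)}
2. flip(c,f)  →  {above(a), above(c), holds(f,c), holds(f,f), linked(a), linked(c)}
3. flip(f,c)  →  {above(a), holds(c,f), holds(f,c), linked(a)}

bind(c); flip(c,f); flip(f,c)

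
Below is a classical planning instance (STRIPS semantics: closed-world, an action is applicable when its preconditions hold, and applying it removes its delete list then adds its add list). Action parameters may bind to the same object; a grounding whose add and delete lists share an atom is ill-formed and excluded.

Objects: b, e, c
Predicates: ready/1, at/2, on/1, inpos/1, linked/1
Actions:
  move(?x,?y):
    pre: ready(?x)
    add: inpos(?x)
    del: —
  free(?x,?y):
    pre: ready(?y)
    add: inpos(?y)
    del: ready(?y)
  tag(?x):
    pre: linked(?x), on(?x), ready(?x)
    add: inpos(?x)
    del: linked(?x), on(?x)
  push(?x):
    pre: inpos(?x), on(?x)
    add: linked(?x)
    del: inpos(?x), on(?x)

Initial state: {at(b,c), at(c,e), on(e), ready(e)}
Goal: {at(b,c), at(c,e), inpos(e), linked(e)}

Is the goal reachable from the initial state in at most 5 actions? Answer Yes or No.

Yes

1. move(e,b)  →  {at(b,c), at(c,e), inpos(e), on(e), ready(e)}
2. push(e)  →  {at(b,c), at(c,e), linked(e), ready(e)}
3. move(e,b)  →  {at(b,c), at(c,e), inpos(e), linked(e), ready(e)}
optimal plan length = 3; 3 ≤ 5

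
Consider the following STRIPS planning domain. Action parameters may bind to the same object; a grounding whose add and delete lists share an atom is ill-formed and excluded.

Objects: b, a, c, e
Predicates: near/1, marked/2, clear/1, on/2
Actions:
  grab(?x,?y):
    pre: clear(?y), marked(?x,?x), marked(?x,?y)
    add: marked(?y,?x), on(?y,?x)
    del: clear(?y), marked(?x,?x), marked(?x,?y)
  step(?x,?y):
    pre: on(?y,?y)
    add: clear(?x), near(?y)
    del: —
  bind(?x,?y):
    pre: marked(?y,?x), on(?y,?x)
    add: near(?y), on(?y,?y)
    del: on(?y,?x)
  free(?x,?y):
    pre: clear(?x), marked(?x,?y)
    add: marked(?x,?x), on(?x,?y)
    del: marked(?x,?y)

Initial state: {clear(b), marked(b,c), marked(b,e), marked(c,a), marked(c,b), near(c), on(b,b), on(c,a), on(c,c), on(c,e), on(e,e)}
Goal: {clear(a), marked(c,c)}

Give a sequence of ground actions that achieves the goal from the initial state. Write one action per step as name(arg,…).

1. step(a,b)  →  {clear(a), clear(b), marked(b,c), marked(b,e), marked(c,a), marked(c,b), near(b), near(c), on(b,b), on(c,a), on(c,c), on(c,e), on(e,e)}
2. step(c,b)  →  {clear(a), clear(b), clear(c), marked(b,c), marked(b,e), marked(c,a), marked(c,b), near(b), near(c), on(b,b), on(c,a), on(c,c), on(c,e), on(e,e)}
3. free(c,b)  →  {clear(a), clear(b), clear(c), marked(b,c), marked(b,e), marked(c,a), marked(c,c), near(b), near(c), on(b,b), on(c,a), on(c,b), on(c,c), on(c,e), on(e,e)}

step(a,b); step(c,b); free(c,b)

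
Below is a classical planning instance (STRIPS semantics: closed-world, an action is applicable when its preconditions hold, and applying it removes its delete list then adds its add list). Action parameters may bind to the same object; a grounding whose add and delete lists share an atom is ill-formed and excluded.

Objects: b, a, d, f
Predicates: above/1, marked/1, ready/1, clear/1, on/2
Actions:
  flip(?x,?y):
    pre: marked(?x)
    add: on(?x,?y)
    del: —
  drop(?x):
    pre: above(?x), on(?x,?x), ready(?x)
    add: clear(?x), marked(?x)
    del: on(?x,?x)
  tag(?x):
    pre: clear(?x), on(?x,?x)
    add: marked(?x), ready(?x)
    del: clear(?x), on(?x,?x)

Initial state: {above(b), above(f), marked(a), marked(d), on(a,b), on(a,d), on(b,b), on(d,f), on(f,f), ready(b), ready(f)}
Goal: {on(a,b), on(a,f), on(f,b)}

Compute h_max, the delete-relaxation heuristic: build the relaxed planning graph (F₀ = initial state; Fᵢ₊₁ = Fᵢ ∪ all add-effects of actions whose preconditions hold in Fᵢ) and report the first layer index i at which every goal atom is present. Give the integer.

2

F0 = init (11 atoms)
F1 = F0 ∪ {clear(b), clear(f), marked(b), marked(f), on(a,a), on(a,f), on(d,a), on(d,b), on(d,d)}  (20 atoms)
F2 = F1 ∪ {on(b,a), on(b,d), on(b,f), on(f,a), on(f,b), on(f,d)}  (26 atoms)
goal ⊆ F2  ⇒  h_max = 2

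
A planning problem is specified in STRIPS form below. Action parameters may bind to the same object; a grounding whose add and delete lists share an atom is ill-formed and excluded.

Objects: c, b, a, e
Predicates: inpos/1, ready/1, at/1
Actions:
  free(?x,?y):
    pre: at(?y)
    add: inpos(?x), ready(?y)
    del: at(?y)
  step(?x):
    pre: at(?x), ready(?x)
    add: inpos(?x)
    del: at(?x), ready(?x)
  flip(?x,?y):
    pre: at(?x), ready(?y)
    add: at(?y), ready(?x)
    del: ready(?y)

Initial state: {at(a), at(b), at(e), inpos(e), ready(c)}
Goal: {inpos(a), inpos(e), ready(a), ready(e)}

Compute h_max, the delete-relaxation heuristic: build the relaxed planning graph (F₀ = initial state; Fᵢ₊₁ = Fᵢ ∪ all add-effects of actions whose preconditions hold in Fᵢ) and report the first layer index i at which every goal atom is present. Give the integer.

1

F0 = init (5 atoms)
F1 = F0 ∪ {at(c), inpos(a), inpos(b), inpos(c), ready(a), ready(b), ready(e)}  (12 atoms)
goal ⊆ F1  ⇒  h_max = 1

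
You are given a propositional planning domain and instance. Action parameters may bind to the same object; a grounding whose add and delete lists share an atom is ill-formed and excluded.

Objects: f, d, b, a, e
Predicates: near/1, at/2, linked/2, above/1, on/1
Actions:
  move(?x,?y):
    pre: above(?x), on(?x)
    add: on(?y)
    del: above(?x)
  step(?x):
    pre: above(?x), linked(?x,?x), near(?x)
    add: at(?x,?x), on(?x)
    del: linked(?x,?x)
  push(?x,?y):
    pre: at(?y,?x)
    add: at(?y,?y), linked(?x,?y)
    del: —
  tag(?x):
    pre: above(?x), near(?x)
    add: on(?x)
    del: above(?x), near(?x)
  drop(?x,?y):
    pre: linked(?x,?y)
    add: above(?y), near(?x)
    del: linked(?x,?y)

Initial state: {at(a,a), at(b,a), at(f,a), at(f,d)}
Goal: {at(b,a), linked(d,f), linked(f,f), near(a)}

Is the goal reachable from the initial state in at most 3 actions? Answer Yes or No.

No

1. push(d,f)  →  {at(a,a), at(b,a), at(f,a), at(f,d), at(f,f), linked(d,f)}
2. push(f,f)  →  {at(a,a), at(b,a), at(f,a), at(f,d), at(f,f), linked(d,f), linked(f,f)}
3. push(a,f)  →  {at(a,a), at(b,a), at(f,a), at(f,d), at(f,f), linked(a,f), linked(d,f), linked(f,f)}
4. drop(a,f)  →  {above(f), at(a,a), at(b,a), at(f,a), at(f,d), at(f,f), linked(d,f), linked(f,f), near(a)}
optimal plan length = 4; 4 > 3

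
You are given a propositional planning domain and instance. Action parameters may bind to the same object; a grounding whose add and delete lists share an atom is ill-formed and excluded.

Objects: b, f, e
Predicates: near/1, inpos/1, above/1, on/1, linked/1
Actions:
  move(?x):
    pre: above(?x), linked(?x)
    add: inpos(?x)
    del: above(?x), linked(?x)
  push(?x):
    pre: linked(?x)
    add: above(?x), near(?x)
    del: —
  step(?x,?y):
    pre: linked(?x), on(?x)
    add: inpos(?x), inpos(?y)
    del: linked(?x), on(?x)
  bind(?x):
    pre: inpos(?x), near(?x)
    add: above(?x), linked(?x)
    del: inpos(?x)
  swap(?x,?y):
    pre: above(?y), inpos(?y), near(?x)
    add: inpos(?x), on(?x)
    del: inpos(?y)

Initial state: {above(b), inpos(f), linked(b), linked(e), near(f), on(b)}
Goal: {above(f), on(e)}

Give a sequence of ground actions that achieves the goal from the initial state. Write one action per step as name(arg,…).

push(e); step(b,b); bind(f); swap(e,b)

1. push(e)  →  {above(b), above(e), inpos(f), linked(b), linked(e), near(e), near(f), on(b)}
2. step(b,b)  →  {above(b), above(e), inpos(b), inpos(f), linked(e), near(e), near(f)}
3. bind(f)  →  {above(b), above(e), above(f), inpos(b), linked(e), linked(f), near(e), near(f)}
4. swap(e,b)  →  {above(b), above(e), above(f), inpos(e), linked(e), linked(f), near(e), near(f), on(e)}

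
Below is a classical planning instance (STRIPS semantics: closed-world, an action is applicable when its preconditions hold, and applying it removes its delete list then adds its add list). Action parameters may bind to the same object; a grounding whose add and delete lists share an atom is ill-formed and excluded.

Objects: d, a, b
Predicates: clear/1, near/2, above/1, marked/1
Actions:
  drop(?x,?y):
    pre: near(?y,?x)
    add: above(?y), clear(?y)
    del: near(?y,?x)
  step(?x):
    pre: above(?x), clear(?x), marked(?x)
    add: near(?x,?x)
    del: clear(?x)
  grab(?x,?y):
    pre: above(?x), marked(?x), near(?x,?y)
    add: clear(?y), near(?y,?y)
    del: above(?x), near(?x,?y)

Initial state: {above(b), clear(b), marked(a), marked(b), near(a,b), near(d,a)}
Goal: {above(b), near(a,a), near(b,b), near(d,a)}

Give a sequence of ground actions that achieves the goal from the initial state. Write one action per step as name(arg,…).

1. drop(b,a)  →  {above(a), above(b), clear(a), clear(b), marked(a), marked(b), near(d,a)}
2. step(a)  →  {above(a), above(b), clear(b), marked(a), marked(b), near(a,a), near(d,a)}
3. step(b)  →  {above(a), above(b), marked(a), marked(b), near(a,a), near(b,b), near(d,a)}

drop(b,a); step(a); step(b)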